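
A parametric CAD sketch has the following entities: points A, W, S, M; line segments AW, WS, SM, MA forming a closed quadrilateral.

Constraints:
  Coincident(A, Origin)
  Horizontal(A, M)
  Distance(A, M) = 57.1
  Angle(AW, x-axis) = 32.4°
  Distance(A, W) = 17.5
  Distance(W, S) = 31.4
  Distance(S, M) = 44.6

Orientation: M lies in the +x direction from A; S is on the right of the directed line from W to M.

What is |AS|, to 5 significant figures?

28.432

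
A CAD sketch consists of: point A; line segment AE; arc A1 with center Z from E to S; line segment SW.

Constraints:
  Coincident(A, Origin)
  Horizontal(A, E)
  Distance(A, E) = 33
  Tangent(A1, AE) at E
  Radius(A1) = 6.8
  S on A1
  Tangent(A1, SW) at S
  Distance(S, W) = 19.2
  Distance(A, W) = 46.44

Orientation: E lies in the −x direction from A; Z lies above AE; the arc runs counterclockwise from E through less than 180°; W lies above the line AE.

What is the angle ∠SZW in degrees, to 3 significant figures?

70.5°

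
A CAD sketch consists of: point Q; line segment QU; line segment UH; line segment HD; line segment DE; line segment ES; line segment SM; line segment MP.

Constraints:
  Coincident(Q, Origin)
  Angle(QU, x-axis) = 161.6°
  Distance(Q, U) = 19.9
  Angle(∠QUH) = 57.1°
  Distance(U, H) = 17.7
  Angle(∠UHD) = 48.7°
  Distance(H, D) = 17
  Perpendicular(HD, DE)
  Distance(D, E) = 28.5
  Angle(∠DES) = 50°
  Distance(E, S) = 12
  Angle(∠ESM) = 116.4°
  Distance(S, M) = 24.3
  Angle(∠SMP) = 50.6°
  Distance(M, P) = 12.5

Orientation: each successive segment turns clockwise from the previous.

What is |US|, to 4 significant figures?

8.432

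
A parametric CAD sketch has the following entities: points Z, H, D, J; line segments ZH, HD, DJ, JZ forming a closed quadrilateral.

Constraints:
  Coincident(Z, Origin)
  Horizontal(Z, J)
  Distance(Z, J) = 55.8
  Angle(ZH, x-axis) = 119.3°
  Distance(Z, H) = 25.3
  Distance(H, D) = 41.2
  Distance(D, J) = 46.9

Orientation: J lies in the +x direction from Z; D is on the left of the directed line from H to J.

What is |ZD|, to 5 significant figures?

44.881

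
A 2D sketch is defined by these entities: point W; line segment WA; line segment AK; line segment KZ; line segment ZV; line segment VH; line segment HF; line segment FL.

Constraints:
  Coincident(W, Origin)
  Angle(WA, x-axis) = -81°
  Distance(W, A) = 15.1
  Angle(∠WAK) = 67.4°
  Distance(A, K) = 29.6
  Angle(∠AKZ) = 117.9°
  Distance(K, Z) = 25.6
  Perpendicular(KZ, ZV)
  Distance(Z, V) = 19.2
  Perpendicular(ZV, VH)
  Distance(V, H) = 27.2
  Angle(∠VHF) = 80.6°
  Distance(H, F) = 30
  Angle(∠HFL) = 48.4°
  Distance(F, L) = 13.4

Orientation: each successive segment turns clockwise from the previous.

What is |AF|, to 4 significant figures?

40.38

ZV ⟂ VH, so VH runs at -75.70°; with |VH| = 27.2, H = (-7.408, -4.762). ∠VHF = 80.6° gives HF at -175.1° from the x-axis; with |HF| = 30.0, F = (-37.30, -7.324). Then |AF| = |F − A| = 40.38.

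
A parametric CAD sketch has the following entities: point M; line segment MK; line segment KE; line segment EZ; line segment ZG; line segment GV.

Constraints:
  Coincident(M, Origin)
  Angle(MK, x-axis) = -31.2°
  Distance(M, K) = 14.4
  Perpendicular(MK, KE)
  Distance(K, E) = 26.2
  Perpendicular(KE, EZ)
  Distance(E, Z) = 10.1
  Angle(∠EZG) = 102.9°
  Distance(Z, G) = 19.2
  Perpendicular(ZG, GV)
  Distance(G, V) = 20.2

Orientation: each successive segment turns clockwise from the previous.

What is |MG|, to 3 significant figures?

7.48

M is at the origin; MK runs at -31.2° with length 14.4, so K = (12.3, -7.46). MK is perpendicular to KE, so KE runs at -121°; with |KE| = 26.2, E = (-1.26, -29.9). KE ⟂ EZ, so EZ runs at 149°; with |EZ| = 10.1, Z = (-9.89, -24.6). ∠EZG = 102.9° gives ZG at 71.7° from the x-axis; with |ZG| = 19.2, G = (-3.87, -6.41). Then |MG| = |G − M| = 7.48.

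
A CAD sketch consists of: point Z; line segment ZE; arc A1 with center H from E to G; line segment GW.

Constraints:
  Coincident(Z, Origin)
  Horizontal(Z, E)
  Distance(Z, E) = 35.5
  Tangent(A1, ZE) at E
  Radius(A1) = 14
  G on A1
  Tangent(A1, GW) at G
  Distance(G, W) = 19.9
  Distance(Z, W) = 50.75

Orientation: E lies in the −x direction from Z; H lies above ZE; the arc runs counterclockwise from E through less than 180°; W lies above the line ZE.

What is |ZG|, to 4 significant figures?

31.45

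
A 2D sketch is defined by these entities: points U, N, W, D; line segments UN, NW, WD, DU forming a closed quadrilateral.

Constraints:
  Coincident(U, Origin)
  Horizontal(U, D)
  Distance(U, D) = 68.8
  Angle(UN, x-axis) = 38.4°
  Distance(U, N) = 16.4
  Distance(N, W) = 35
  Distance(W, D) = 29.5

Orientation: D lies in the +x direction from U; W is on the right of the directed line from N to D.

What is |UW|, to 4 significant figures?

42.47

U is at the origin; U and D share the same y with |UD| = 68.8 and D in +x, so D = (68.8, 0). UN runs at 38.4° with |UN| = 16.4, so N = (12.85, 10.19). W is determined by |NW| = 35.0 and |WD| = 29.5 together: it lies at the intersection of circle(N, 35.0) and circle(D, 29.5). With |ND| = 56.87, the foot of the radical line on ND is 31.55 from N and the perpendicular offset is √(35.0² − 31.55²) = 15.15. Taking the right-of-ND solution: W = (41.18, -10.37).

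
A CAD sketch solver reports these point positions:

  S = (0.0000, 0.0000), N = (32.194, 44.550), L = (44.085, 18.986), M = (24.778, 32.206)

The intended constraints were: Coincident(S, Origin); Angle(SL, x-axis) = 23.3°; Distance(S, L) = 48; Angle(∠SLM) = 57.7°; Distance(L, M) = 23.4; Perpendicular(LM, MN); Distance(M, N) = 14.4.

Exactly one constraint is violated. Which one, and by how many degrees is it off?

Perpendicular(LM, MN) — off by 3.40°.

S = (0.00, 0.00) ✓; SL at 23.30° ✓; |SL| = 48.00 ✓; ∠SLM = 57.70° ✓; |LM| = 23.40 ✓; ∠(LM, MN) = 86.60° ✗; |MN| = 14.40 ✓.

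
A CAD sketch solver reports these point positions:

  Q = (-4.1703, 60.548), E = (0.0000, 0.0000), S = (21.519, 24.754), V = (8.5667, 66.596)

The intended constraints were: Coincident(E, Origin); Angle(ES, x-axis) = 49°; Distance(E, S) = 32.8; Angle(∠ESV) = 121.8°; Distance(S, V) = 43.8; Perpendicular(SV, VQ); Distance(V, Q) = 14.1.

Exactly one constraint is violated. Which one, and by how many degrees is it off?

Perpendicular(SV, VQ) — off by 8.20°.

E = (0.00, 0.00) ✓; ES at 49.00° ✓; |ES| = 32.80 ✓; ∠ESV = 121.8° ✓; |SV| = 43.80 ✓; ∠(SV, VQ) = 98.20° ✗; |VQ| = 14.10 ✓.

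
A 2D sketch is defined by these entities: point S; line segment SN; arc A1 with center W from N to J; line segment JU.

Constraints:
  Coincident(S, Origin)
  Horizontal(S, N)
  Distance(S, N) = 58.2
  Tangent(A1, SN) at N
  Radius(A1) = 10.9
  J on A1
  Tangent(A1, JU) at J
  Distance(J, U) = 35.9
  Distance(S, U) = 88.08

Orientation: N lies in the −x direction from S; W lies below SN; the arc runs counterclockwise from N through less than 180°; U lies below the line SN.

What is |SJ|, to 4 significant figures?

69.38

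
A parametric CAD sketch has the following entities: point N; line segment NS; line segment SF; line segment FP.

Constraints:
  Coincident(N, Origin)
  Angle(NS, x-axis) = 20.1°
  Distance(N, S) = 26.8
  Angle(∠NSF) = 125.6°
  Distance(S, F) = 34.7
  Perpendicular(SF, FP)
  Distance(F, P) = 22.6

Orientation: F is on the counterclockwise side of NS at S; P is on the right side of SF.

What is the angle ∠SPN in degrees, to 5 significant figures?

8.3527°

∠NSF = 125.6°, so SF runs at 20.1° + (180° − 125.6°) = 74.500° from the x-axis; with |SF| = 34.7, F = S + 34.7·(cos 74.500°, sin 74.500°) = (34.441, 42.648). SF is perpendicular to FP; with |FP| = 22.6 on the right of SF, P = F + 22.6·(0.96363, -0.26724) = (56.219, 36.608). Then cos ∠SPN = PS·PN / (|PS||PN|), giving 8.3527°.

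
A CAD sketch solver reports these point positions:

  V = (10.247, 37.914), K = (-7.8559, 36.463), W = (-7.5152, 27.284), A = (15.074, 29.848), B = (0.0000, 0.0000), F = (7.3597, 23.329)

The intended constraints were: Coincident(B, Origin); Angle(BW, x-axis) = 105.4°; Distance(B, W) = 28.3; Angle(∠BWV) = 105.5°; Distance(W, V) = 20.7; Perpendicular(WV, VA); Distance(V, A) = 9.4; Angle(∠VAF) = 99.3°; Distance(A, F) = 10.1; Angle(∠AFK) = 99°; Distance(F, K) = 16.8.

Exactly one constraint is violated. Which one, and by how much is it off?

Distance(F, K) = 16.8 — off by 3.30.

B = (0.00, 0.00) ✓; BW at 105.4° ✓; |BW| = 28.30 ✓; ∠BWV = 105.5° ✓; |WV| = 20.70 ✓; ∠(WV, VA) = 90.00° ✓; |VA| = 9.400 ✓; ∠VAF = 99.30° ✓; |AF| = 10.10 ✓; ∠AFK = 99.00° ✓; |FK| = 20.10 ✗.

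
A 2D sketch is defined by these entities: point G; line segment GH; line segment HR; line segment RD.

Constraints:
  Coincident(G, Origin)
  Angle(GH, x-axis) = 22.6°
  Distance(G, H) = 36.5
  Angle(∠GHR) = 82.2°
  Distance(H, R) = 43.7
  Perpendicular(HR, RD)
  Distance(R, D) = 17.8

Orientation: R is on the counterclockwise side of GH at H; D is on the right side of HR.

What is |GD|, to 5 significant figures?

66.432

∠GHR = 82.2°, so HR runs at 22.6° + (180° − 82.2°) = 120.40° from the x-axis; with |HR| = 43.7, R = H + 43.7·(cos 120.40°, sin 120.40°) = (11.583, 51.719). The perpendicularity gives RD at right angles to HR; with |RD| = 17.8 on the right of HR, D = R + 17.8·(0.86251, 0.50603) = (26.936, 60.726). Then |GD| = |D − G| = 66.432.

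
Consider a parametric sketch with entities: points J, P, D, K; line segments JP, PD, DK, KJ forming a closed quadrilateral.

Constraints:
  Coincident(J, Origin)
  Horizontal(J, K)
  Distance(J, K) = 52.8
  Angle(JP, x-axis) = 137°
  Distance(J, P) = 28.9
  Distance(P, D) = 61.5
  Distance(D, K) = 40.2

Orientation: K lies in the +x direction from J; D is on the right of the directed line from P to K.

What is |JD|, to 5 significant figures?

32.700

Checks: |JK| = 52.80 ✓; |JP| = 28.90 ✓; |PD| = 61.50 ✓; |DK| = 40.20 ✓.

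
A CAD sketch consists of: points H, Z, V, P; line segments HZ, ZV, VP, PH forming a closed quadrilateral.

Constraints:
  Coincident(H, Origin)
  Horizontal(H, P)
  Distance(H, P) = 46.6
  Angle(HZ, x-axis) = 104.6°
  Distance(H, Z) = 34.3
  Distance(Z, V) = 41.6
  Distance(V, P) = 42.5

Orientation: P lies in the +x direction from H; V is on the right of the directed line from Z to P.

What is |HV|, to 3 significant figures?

7.74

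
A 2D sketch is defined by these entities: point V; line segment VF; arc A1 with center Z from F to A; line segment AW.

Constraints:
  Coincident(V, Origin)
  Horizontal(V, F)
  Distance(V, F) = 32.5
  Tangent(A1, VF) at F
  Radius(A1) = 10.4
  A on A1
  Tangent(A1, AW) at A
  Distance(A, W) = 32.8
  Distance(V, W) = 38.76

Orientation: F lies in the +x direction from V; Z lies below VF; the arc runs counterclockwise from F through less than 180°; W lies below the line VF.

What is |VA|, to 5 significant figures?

23.752

V is at the origin; V and F share the same y with |VF| = 32.5 and F on the +x side, so F = (32.500, 0.0000). A1 meets VF tangentially, so ZF is at right angles to VF, so Z = F + (0, -10.4) = (32.500, -10.400). Since ZA ⟂ AW (tangency), |ZW| = √(10.4² + 32.8²) = 34.409 regardless of where A sits on A1. So W lies on both circle(V, 38.76) and circle(Z, 34.409); the below-VF intersection is W = (10.910, -37.193). A is the foot of the tangent from W: A = (22.808, -6.6272).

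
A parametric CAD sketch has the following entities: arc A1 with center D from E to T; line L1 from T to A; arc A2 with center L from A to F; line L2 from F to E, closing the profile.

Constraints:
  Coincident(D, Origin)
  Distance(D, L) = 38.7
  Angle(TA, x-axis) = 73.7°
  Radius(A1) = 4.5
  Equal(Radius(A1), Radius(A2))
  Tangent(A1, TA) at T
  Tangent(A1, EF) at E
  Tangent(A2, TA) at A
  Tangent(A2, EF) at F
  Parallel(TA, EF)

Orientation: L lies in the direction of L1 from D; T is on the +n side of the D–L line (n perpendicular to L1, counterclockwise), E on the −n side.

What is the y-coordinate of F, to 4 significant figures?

35.88

Tangency of A1 to both parallel lines with radius 4.5 puts T and E at D ± 4.5·n: T = (-4.319, 1.263), E = (4.319, -1.263). Equal radii place A and F the same way about L: A = L + 4.5·n = (6.543, 38.41), F = L − 4.5·n = (15.18, 35.88). So F.y = 35.88.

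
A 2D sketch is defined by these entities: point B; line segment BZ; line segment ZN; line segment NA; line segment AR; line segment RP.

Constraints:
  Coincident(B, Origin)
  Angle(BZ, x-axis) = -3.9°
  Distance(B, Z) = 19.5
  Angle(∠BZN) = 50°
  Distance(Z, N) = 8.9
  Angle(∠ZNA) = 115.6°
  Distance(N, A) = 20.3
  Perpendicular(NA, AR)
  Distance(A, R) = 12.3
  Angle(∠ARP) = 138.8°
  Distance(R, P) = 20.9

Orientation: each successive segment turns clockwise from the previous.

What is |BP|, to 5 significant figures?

26.265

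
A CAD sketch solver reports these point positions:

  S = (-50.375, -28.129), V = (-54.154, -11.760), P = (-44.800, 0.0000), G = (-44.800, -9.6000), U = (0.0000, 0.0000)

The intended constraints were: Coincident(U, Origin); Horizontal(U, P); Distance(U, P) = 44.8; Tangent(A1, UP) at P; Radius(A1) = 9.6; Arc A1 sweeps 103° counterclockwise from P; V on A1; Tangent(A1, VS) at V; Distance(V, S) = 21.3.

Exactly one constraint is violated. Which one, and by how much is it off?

Distance(V, S) = 21.3 — off by 4.50.

U = (0.00, 0.00) ✓; U.y = 0.00, P.y = 0.00 ✓; |UP| = 44.80 ✓; ∠(GP, PU) = 90.00° ✓; |GP| = 9.600 ✓; bearing(G→V) − bearing(G→P) = 103.0° ✓; |GV| = 9.600 ✓; ∠(GV, VS) = 90.00° ✓; |VS| = 16.80 ✗.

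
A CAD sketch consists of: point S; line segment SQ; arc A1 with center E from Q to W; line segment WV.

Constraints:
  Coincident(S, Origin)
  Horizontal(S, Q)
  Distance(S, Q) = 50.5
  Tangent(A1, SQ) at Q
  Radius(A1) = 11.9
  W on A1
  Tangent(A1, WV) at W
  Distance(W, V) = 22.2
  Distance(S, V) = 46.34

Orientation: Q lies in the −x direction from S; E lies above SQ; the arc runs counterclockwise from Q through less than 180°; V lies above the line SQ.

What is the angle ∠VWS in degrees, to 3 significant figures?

91.8°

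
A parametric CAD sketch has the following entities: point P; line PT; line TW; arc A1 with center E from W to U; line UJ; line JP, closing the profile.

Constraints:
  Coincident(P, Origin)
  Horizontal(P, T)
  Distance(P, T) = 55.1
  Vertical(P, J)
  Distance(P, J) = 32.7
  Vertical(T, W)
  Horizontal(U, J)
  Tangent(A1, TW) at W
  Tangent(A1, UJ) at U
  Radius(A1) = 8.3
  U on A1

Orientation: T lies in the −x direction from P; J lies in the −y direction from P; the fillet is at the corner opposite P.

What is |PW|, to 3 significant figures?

60.3

The virtual corner opposite P is at (-55.1, -32.7). Since A1 is tangent to TW there, EW ⟂ TW and since A1 is tangent to UJ there, EU ⟂ UJ, with radius 8.3, so the center E sits 8.3 in from both sides at E = (-46.8, -24.4). That places the tangent points at W = (-55.1, -24.4) on TW and U = (-46.8, -32.7) on UJ. Then |PW| = |W − P| = 60.3.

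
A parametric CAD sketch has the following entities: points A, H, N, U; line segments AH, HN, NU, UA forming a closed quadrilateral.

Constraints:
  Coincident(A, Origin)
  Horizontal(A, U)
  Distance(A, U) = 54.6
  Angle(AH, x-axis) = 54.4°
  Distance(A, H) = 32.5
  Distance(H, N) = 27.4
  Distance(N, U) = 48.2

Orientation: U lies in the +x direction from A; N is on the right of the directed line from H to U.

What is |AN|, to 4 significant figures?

6.755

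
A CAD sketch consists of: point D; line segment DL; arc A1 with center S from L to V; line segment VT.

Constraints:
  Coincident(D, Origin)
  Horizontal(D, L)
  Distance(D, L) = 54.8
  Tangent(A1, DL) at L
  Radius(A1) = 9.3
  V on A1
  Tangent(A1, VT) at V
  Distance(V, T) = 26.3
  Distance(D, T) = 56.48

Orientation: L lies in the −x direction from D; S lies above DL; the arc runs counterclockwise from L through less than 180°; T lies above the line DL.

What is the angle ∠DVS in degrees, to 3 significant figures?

172°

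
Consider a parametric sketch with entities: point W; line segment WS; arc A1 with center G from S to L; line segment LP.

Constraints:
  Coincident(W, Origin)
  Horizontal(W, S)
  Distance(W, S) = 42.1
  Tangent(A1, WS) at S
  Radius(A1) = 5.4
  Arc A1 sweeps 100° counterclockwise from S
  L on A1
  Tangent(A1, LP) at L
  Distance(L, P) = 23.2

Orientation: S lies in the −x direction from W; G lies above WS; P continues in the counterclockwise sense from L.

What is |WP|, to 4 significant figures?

50.17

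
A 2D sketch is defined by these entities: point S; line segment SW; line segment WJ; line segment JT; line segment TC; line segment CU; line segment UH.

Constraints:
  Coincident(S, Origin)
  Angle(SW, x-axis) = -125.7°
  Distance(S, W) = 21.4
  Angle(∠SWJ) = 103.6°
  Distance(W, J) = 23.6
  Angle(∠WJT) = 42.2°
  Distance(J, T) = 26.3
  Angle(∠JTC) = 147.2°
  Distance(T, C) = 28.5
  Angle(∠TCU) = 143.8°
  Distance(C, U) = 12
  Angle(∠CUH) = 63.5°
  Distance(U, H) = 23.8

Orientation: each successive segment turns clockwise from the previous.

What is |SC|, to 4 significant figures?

19.03

S is at the origin; SW runs at -125.7° with length 21.4, so W = (-12.49, -17.38). ∠SWJ = 103.6° gives WJ at 157.9° from the x-axis; with |WJ| = 23.6, J = (-34.35, -8.500). ∠WJT = 42.2° gives JT at 20.10° from the x-axis; with |JT| = 26.3, T = (-9.656, 0.5386). ∠JTC = 147.2° gives TC at -12.70° from the x-axis; with |TC| = 28.5, C = (18.15, -5.727). Then |SC| = |C − S| = 19.03.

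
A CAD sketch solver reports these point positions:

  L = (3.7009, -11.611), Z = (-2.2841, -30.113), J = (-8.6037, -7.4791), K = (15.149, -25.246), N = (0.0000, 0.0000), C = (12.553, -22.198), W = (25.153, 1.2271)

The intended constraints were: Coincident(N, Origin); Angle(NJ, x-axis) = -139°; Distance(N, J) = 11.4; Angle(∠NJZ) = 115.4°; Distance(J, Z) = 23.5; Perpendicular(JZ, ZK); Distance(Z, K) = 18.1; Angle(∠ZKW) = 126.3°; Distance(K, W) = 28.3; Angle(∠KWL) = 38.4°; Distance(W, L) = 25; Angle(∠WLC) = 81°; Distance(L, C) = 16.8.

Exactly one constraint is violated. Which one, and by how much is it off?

Distance(L, C) = 16.8 — off by 3.00.

N = (0.00, 0.00) ✓; NJ at -139.0° ✓; |NJ| = 11.40 ✓; ∠NJZ = 115.4° ✓; |JZ| = 23.50 ✓; ∠(JZ, ZK) = 90.00° ✓; |ZK| = 18.10 ✓; ∠ZKW = 126.3° ✓; |KW| = 28.30 ✓; ∠KWL = 38.40° ✓; |WL| = 25.00 ✓; ∠WLC = 81.00° ✓; |LC| = 13.80 ✗.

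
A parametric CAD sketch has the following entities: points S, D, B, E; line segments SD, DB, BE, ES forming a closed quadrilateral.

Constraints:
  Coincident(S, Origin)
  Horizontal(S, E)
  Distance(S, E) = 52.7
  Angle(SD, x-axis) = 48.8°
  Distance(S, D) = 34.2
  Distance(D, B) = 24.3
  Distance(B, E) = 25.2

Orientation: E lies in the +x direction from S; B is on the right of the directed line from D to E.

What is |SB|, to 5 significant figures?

27.646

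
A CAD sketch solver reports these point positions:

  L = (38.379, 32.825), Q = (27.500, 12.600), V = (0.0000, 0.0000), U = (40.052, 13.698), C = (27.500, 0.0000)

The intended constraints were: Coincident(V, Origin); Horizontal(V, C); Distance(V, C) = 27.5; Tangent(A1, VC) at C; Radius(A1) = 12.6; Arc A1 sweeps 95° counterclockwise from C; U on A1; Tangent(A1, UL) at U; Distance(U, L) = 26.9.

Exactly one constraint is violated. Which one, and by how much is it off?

Distance(U, L) = 26.9 — off by 7.70.

V = (0.00, 0.00) ✓; V.y = 0.00, C.y = 0.00 ✓; |VC| = 27.50 ✓; ∠(QC, CV) = 90.00° ✓; |QC| = 12.60 ✓; bearing(Q→U) − bearing(Q→C) = 95.00° ✓; |QU| = 12.60 ✓; ∠(QU, UL) = 90.00° ✓; |UL| = 19.20 ✗.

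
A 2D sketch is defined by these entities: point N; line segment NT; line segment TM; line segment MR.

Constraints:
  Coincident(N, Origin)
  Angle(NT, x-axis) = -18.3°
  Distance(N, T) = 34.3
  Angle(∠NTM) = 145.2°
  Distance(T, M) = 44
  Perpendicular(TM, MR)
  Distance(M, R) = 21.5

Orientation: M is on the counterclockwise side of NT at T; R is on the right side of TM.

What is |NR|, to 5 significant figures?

83.036

N is at the origin; NT runs at -18.3° with length 34.3, so T = 34.3·(cos -18.3°, sin -18.3°) = (32.565, -10.770). ∠NTM = 145.2°, so TM runs at -18.3° + (180° − 145.2°) = 16.500° from the x-axis; with |TM| = 44.0, M = T + 44.0·(cos 16.500°, sin 16.500°) = (74.753, 1.7267). TM is perpendicular to MR; with |MR| = 21.5 on the right of TM, R = M + 21.5·(0.28402, -0.95882) = (80.860, -18.888). Then |NR| = |R − N| = 83.036.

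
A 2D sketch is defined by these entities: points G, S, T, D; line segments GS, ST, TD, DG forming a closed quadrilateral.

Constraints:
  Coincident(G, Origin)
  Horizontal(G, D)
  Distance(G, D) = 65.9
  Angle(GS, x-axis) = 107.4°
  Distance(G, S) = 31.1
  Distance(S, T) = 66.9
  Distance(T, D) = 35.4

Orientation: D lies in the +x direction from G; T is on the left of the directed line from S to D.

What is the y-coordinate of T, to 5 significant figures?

34.373

Checks: |ST| = 66.90 ✓; |TD| = 35.40 ✓.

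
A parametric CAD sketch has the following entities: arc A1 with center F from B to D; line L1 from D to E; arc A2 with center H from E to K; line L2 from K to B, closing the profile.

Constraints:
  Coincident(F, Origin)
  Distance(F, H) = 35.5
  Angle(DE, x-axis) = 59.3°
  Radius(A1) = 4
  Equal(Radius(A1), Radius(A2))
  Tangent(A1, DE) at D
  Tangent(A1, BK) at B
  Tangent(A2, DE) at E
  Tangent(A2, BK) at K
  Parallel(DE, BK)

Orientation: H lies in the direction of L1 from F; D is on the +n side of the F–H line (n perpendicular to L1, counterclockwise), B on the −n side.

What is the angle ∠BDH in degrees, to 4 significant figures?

83.57°

F is at the origin and H lies 35.5 along u from F, so H = 35.5·u = (18.12, 30.52). Tangency of A1 to both parallel lines with radius 4.0 puts D and B at F ± 4.0·n: D = (-3.439, 2.042), B = (3.439, -2.042). Then cos ∠BDH = DB·DH / (|DB||DH|), giving 83.57°.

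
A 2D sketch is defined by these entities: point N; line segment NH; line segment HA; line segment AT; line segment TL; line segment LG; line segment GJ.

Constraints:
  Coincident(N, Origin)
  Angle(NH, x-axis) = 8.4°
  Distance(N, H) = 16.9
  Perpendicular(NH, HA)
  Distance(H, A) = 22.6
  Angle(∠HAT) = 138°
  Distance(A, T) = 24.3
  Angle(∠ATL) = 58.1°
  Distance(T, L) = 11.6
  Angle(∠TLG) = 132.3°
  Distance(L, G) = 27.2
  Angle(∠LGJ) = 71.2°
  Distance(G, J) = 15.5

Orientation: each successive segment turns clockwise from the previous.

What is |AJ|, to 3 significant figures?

6.34

∠TLG = 132.3° gives LG at 66.8° from the x-axis; with |LG| = 27.2, G = (12.5, -4.57). ∠LGJ = 71.2° gives GJ at -42.0° from the x-axis; with |GJ| = 15.5, J = (24.0, -14.9). Then |AJ| = |J − A| = 6.34.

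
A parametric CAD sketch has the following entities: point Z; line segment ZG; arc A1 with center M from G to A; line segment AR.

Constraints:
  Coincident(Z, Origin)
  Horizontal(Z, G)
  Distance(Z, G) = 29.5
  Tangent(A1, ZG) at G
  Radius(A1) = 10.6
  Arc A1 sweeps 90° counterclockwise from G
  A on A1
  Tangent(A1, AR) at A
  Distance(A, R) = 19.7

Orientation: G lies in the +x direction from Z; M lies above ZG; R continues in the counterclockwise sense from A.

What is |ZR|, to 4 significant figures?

50.26

Z is at the origin; Z and G share the same y with |ZG| = 29.5 and G on the +x side, so G = (29.50, 0.000). A1 meets ZG tangentially, so MG is at right angles to ZG, so M = G + (0, 10.6) = (29.50, 10.60). On A1, G sits at bearing -90° from M; a 90° counterclockwise sweep puts A at bearing 0°, so A = M + 10.6·(cos 0°, sin 0°) = (40.10, 10.60). A1 meets AR tangentially, so MA is at right angles to AR, so AR runs along (−sin 0°, cos 0°); with |AR| = 19.7, R = (40.10, 30.30). Then |ZR| = |R − Z| = 50.26.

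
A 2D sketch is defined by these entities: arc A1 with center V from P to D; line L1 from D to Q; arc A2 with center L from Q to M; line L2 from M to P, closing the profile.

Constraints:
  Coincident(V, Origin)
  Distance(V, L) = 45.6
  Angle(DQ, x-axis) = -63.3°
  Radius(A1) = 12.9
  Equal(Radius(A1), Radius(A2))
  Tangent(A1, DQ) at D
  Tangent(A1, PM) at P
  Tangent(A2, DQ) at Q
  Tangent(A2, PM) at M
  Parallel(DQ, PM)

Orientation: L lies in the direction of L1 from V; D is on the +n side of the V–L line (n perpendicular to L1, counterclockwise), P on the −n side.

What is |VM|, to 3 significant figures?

47.4

Tangency of A1 to both parallel lines with radius 12.9 puts D and P at V ± 12.9·n: D = (11.5, 5.80), P = (-11.5, -5.80). Equal radii place Q and M the same way about L: Q = L + 12.9·n = (32.0, -34.9), M = L − 12.9·n = (8.96, -46.5). Then |VM| = |M − V| = 47.4.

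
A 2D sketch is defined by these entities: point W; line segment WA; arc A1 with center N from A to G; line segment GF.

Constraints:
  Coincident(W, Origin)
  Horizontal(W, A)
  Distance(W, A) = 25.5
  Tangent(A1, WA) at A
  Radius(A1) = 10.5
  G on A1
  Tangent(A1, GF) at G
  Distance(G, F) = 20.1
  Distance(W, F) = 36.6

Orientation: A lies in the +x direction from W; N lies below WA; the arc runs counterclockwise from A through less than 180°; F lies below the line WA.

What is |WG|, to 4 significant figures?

19.29

W is at the origin; WA is horizontal with |WA| = 25.5 and A on the +x side, so A = (25.50, 0.000). The tangent condition forces NA to be normal to WA, so N = A + (0, -10.5) = (25.50, -10.50). Since NG ⟂ GF (tangency), |NF| = √(10.5² + 20.1²) = 22.68 regardless of where G sits on A1. So F lies on both circle(W, 36.6) and circle(N, 22.68); the below-WA intersection is F = (17.96, -31.89). G is the foot of the tangent from F: G = (15.11, -11.99).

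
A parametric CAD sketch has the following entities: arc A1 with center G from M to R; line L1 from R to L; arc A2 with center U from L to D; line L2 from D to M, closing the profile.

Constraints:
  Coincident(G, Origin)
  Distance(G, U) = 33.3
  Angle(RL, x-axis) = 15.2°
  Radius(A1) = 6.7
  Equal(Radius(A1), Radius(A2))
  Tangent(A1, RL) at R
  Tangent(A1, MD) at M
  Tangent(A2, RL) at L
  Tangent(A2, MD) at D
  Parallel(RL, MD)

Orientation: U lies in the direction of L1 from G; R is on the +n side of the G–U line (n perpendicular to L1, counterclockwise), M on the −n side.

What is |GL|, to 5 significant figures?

33.967

The slot axis is L1's direction at 15.2°, so u = (cos 15.2°, sin 15.2°) = (0.96502, 0.26219) and n = (−sin 15.2°, cos 15.2°) = (-0.26219, 0.96502). G is at the origin and U lies 33.3 along u from G, so U = 33.3·u = (32.135, 8.7309). Tangency of A1 to both parallel lines with radius 6.7 puts R and M at G ± 6.7·n: R = (-1.7567, 6.4656), M = (1.7567, -6.4656). Equal radii place L and D the same way about U: L = U + 6.7·n = (30.378, 15.197), D = U − 6.7·n = (33.892, 2.2653). Then |GL| = |L − G| = 33.967.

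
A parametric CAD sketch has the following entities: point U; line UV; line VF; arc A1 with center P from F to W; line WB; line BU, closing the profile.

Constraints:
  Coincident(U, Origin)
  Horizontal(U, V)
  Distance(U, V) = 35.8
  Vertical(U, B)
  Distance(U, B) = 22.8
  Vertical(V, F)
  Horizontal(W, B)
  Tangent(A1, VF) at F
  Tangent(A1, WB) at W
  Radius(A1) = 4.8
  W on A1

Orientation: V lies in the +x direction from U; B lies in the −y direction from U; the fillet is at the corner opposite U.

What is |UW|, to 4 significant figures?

38.48

The virtual corner opposite U is at (35.80, -22.80). Since A1 is tangent to VF there, PF ⟂ VF and tangency of A1 to WB means the radius PW is perpendicular to WB, with radius 4.8, so the center P sits 4.8 in from both sides at P = (31.00, -18.00). That places the tangent points at F = (35.80, -18.00) on VF and W = (31.00, -22.80) on WB. Then |UW| = |W − U| = 38.48.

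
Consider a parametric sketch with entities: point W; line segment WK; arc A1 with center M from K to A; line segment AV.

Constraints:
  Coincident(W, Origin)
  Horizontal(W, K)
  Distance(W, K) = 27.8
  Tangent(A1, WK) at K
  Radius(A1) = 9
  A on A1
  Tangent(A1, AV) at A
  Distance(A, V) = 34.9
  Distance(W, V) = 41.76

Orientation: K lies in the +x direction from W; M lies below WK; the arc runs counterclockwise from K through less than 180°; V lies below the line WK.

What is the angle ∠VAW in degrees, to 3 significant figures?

94.7°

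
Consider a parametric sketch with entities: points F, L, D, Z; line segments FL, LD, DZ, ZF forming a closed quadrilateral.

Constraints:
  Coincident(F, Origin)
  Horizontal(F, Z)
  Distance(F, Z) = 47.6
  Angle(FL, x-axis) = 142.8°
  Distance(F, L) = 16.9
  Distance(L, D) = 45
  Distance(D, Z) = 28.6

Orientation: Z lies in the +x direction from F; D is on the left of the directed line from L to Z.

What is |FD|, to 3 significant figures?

37.3

Checks: |FZ| = 47.60 ✓; |FL| = 16.90 ✓; |LD| = 45.00 ✓; |DZ| = 28.60 ✓.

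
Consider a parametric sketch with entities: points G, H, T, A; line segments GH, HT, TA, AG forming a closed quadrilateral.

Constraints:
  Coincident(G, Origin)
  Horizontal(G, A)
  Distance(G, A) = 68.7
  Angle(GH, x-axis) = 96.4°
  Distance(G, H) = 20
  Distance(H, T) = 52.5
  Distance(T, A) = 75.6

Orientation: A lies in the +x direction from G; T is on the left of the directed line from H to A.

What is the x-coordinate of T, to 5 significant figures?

27.320

G is at the origin; GA is horizontal with |GA| = 68.7 and A in +x, so A = (68.7, 0). GH runs at 96.4° with |GH| = 20.0, so H = (-2.2294, 19.875). T is determined by |HT| = 52.5 and |TA| = 75.6 together: it lies at the intersection of circle(H, 52.5) and circle(A, 75.6). With |HA| = 73.661, the foot of the radical line on HA is 16.745 from H and the perpendicular offset is √(52.5² − 16.745²) = 49.758. Taking the left-of-HA solution: T = (27.320, 63.270).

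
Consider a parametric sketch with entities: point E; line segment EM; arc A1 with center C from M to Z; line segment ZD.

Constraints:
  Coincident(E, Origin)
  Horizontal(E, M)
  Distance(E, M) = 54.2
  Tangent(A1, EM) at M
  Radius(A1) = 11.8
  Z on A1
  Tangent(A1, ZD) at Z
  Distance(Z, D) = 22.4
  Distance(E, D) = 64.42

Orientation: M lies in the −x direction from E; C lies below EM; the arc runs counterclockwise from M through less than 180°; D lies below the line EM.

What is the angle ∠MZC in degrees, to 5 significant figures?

29.393°

Checks: |EM| = 54.20 ✓; |CZ| = 11.80 ✓; ∠(CZ, ZD) = 90.00° ✓; |ZD| = 22.40 ✓; |ED| = 64.42 ✓.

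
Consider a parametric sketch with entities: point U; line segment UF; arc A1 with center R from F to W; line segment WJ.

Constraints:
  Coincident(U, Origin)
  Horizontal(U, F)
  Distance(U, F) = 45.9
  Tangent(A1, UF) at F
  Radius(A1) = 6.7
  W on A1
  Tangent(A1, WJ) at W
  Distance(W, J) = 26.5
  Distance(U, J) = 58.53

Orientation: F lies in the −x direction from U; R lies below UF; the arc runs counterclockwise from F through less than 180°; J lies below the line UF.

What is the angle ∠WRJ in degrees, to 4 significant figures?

75.81°

Checks: |RW| = 6.700 ✓; ∠(RW, WJ) = 90.00° ✓; |WJ| = 26.50 ✓; |UJ| = 58.53 ✓.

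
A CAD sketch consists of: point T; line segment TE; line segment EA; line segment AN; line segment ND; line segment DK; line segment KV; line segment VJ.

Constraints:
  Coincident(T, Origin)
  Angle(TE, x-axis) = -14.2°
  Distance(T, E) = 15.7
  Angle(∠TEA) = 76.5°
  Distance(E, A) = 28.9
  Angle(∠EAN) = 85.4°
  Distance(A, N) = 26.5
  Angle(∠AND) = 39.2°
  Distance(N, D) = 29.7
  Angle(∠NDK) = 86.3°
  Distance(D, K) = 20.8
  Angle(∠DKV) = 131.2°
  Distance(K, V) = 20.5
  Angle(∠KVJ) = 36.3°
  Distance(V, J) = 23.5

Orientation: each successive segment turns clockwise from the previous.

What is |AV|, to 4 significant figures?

18.52

T is at the origin; TE runs at -14.2° with length 15.7, so E = (15.22, -3.851). ∠TEA = 76.5° gives EA at -117.7° from the x-axis; with |EA| = 28.9, A = (1.786, -29.44). ∠EAN = 85.4° gives AN at 147.7° from the x-axis; with |AN| = 26.5, N = (-20.61, -15.28). ∠AND = 39.2° gives ND at 6.900° from the x-axis; with |ND| = 29.7, D = (8.872, -11.71). ∠NDK = 86.3° gives DK at -86.80° from the x-axis; with |DK| = 20.8, K = (10.03, -32.48). ∠DKV = 131.2° gives KV at -135.6° from the x-axis; with |KV| = 20.5, V = (-4.614, -46.82). Then |AV| = |V − A| = 18.52.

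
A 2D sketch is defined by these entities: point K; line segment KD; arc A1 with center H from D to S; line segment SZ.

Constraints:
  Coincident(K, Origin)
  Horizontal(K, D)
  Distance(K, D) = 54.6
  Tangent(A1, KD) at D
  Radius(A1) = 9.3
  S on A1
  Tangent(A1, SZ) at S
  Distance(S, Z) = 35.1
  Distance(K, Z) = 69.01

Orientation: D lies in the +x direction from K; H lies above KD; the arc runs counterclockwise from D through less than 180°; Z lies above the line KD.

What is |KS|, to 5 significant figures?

64.578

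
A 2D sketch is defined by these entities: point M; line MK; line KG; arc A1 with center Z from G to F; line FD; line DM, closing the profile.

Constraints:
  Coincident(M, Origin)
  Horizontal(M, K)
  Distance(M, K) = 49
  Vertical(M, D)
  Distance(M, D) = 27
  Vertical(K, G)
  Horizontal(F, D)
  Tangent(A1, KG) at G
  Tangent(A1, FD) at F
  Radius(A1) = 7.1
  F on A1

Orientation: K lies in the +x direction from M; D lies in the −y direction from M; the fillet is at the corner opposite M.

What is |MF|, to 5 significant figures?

49.846

The virtual corner opposite M is at (49.000, -27.000). A1 meets KG tangentially, so ZG is at right angles to KG and tangency of A1 to FD means the radius ZF is perpendicular to FD, with radius 7.1, so the center Z sits 7.1 in from both sides at Z = (41.900, -19.900). That places the tangent points at G = (49.000, -19.900) on KG and F = (41.900, -27.000) on FD. Then |MF| = |F − M| = 49.846.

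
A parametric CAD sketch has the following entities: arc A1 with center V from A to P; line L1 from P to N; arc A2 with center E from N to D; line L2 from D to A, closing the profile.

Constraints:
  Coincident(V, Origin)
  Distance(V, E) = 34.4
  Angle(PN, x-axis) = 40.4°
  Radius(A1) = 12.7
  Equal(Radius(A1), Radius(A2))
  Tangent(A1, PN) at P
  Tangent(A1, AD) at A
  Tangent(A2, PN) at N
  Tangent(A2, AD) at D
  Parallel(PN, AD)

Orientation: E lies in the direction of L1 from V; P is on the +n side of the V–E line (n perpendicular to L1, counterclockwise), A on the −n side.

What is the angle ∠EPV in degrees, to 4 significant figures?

69.74°

V is at the origin and E lies 34.4 along u from V, so E = 34.4·u = (26.20, 22.30). Tangency of A1 to both parallel lines with radius 12.7 puts P and A at V ± 12.7·n: P = (-8.231, 9.672), A = (8.231, -9.672). Then cos ∠EPV = PE·PV / (|PE||PV|), giving 69.74°.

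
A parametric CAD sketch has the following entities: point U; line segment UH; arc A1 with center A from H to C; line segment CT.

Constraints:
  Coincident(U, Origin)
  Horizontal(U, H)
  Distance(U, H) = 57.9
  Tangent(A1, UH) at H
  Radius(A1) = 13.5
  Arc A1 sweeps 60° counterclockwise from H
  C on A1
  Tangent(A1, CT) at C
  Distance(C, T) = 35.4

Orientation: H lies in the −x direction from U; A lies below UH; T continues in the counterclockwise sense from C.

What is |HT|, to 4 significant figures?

47.57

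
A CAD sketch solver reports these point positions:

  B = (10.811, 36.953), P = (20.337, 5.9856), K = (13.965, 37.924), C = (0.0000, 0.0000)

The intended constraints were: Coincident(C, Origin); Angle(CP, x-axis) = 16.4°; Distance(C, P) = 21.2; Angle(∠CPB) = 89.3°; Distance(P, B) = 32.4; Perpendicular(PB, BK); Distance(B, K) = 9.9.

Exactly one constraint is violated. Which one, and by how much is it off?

Distance(B, K) = 9.9 — off by 6.60.

C = (0.00, 0.00) ✓; CP at 16.40° ✓; |CP| = 21.20 ✓; ∠CPB = 89.30° ✓; |PB| = 32.40 ✓; ∠(PB, BK) = 89.99° ✓; |BK| = 3.300 ✗.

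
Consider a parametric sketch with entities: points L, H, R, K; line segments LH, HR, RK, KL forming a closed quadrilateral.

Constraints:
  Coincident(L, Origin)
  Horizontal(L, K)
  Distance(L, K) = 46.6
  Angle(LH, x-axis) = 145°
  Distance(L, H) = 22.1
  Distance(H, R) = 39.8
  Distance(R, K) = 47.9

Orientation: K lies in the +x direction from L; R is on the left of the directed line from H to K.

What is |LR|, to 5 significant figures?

38.370

Checks: |HR| = 39.80 ✓; |RK| = 47.90 ✓.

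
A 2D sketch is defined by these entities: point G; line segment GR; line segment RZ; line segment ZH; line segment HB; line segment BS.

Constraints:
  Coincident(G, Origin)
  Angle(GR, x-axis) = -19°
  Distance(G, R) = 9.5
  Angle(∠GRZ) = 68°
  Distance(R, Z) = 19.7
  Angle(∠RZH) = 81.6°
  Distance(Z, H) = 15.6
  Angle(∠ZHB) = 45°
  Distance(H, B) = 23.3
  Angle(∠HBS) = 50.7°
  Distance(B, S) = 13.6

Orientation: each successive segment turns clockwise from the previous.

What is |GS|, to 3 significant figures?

17.7

G is at the origin; GR runs at -19.0° with length 9.5, so R = (8.98, -3.09). ∠GRZ = 68.0° gives RZ at -131° from the x-axis; with |RZ| = 19.7, Z = (-3.94, -18.0). ∠RZH = 81.6° gives ZH at 131° from the x-axis; with |ZH| = 15.6, H = (-14.1, -6.12). ∠ZHB = 45.0° gives HB at -4.40° from the x-axis; with |HB| = 23.3, B = (9.14, -7.90). ∠HBS = 50.7° gives BS at -134° from the x-axis; with |BS| = 13.6, S = (-0.259, -17.7). Then |GS| = |S − G| = 17.7.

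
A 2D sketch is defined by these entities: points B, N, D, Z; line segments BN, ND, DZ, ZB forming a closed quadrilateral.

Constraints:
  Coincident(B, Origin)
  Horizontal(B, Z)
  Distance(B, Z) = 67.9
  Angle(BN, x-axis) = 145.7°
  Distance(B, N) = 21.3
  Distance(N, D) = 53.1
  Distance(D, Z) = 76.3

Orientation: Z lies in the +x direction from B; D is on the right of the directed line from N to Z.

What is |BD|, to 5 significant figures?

37.581

B is at the origin; BZ is horizontal with |BZ| = 67.9 and Z in +x, so Z = (67.9, 0). BN runs at 145.7° with |BN| = 21.3, so N = (-17.596, 12.003). D is determined by |ND| = 53.1 and |DZ| = 76.3 together: it lies at the intersection of circle(N, 53.1) and circle(Z, 76.3). With |NZ| = 86.334, the foot of the radical line on NZ is 25.781 from N and the perpendicular offset is √(53.1² − 25.781²) = 46.422. Taking the right-of-NZ solution: D = (1.4805, -37.552).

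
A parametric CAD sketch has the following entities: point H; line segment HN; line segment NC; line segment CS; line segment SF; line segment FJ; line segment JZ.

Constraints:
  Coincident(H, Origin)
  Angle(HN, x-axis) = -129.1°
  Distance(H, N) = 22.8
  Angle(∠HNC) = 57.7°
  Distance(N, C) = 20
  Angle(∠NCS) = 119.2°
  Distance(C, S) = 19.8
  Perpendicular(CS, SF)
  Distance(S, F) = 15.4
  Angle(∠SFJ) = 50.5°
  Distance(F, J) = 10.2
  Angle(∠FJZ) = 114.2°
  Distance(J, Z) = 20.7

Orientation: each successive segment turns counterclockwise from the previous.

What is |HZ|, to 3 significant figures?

27.6

∠SFJ = 50.5° gives FJ at -86.5° from the x-axis; with |FJ| = 10.2, J = (5.28, -5.17). ∠FJZ = 114.2° gives JZ at -20.7° from the x-axis; with |JZ| = 20.7, Z = (24.6, -12.5). Then |HZ| = |Z − H| = 27.6.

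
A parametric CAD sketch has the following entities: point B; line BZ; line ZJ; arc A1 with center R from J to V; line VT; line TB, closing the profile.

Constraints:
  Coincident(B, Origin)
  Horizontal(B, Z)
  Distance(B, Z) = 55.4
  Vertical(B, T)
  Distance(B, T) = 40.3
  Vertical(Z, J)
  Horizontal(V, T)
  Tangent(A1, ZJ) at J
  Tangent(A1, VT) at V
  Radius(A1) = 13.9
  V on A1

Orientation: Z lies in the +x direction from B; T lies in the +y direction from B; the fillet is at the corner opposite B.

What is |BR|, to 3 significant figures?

49.2

BT is vertical with |BT| = 40.3 and T on the +y side, so T = (0.00, 40.3). The virtual corner opposite B is at (55.4, 40.3). The tangent condition forces RJ to be normal to ZJ and since A1 is tangent to VT there, RV ⟂ VT, with radius 13.9, so the center R sits 13.9 in from both sides at R = (41.5, 26.4). Then |BR| = |R − B| = 49.2.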